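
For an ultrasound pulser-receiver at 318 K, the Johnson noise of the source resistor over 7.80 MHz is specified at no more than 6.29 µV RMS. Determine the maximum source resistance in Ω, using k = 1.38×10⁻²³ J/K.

Johnson–Nyquist: V_n = √(4kTRB) ⇒ R = V_n² / (4kTB)
4kTB = 4 × 1.38×10⁻²³ × 318 × 7.80×10⁶ = 1.37×10⁻¹³
R = (6.29×10⁻⁶)² / 1.37×10⁻¹³ = 2.89×10² Ω = 289 Ω

289 Ω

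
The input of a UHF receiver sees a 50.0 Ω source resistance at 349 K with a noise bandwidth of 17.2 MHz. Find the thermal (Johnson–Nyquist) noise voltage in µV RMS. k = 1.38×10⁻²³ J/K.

V_n = √(4kTRB)
4kTRB = 4 × 1.38×10⁻²³ × 349 × 5.00×10¹ × 1.72×10⁷ = 1.66×10⁻¹¹ V²
V_n = √(1.66×10⁻¹¹) = 4.07×10⁻⁶ V = 4.07 µV

4.07 µV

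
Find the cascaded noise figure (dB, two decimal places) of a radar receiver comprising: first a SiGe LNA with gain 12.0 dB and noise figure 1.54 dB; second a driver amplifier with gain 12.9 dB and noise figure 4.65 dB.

Convert to linear (a loss of L dB is a gain of −L dB): F_i = 10^(NF_i/10), G_i = 10^(G_i,dB/10)
  Stage 1: F_1 = 10^(1.54/10) = 1.426, G_1 = 10^(12.0/10) = 15.85
  Stage 2: F_2 = 10^(4.65/10) = 2.917, G_2 = 10^(12.9/10) = 19.50
Friis cascade:
  F = 1.426 + (2.917 − 1)/15.85 = 1.547
NF = 10 log₁₀(1.547) = 1.89 dB

1.89 dB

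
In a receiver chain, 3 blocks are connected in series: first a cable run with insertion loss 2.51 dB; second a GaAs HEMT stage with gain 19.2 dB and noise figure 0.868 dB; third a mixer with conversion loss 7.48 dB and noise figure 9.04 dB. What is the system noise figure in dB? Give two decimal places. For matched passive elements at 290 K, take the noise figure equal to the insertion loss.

3.67 dB

Convert to linear (a loss of L dB is a gain of −L dB): F_i = 10^(NF_i/10), G_i = 10^(G_i,dB/10)
  Stage 1: F_1 = 10^(2.51/10) = 1.782, G_1 = 10^(−2.51/10) = 0.5610
  Stage 2: F_2 = 10^(0.868/10) = 1.221, G_2 = 10^(19.2/10) = 83.18
  Stage 3: F_3 = 10^(9.04/10) = 8.017, G_3 = 10^(−7.48/10) = 0.1786
Friis cascade:
  F = 1.782 + (1.221 − 1)/0.5610 + (8.017 − 1)/46.67 = 2.327
NF = 10 log₁₀(2.327) = 3.67 dB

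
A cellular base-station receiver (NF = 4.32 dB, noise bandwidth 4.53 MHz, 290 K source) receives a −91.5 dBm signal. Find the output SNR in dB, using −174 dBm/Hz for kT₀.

11.6 dB

Noise floor: N = −174 + 10 log₁₀(B) + NF
10 log₁₀(4.53×10⁶) = 66.56 dB
N = −174 + 66.56 + 4.32 = −103.12 dBm
SNR = P_sig − N = −91.5 − (−103.12) = 11.62 dB → 11.6 dB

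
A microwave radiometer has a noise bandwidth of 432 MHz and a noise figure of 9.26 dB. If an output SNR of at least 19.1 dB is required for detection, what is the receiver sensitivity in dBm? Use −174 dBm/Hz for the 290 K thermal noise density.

−59.3 dBm

Sensitivity = −174 + 10 log₁₀(B) + NF + SNR_min
= −174 + 86.35 + 9.26 + 19.1
= −59.29 dBm → −59.3 dBm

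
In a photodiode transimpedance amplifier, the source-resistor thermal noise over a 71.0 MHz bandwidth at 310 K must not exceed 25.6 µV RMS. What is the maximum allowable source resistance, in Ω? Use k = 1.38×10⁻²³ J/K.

Johnson–Nyquist: V_n = √(4kTRB) ⇒ R = V_n² / (4kTB)
4kTB = 4 × 1.38×10⁻²³ × 310 × 7.10×10⁷ = 1.21×10⁻¹²
R = (2.56×10⁻⁵)² / 1.21×10⁻¹² = 5.39×10² Ω = 539 Ω

539 Ω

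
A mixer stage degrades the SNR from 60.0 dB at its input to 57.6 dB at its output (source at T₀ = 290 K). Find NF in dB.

2.4 dB

NF (dB) = SNR_in(dB) − SNR_out(dB) when the source is at T₀
NF = 60.0 − 57.6 = 2.4 dB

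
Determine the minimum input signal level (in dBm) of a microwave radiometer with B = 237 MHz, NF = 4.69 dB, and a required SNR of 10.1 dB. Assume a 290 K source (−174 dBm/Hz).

−75.5 dBm

Sensitivity = −174 + 10 log₁₀(B) + NF + SNR_min
= −174 + 83.75 + 4.69 + 10.1
= −75.46 dBm → −75.5 dBm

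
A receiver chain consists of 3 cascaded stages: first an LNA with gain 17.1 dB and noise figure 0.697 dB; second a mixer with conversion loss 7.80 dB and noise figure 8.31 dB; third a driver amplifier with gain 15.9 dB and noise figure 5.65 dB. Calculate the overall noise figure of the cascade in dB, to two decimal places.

Convert to linear (a loss of L dB is a gain of −L dB): F_i = 10^(NF_i/10), G_i = 10^(G_i,dB/10)
  Stage 1: F_1 = 10^(0.697/10) = 1.174, G_1 = 10^(17.1/10) = 51.29
  Stage 2: F_2 = 10^(8.31/10) = 6.776, G_2 = 10^(−7.80/10) = 0.1660
  Stage 3: F_3 = 10^(5.65/10) = 3.673, G_3 = 10^(15.9/10) = 38.90
Friis cascade:
  F = 1.174 + (6.776 − 1)/51.29 + (3.673 − 1)/8.511 = 1.601
NF = 10 log₁₀(1.601) = 2.04 dB

2.04 dB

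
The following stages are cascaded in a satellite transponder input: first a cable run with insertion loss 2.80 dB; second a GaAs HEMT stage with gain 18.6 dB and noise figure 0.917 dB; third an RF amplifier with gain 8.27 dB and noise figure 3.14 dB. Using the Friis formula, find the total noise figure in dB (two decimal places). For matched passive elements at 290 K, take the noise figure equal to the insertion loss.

Convert to linear (a loss of L dB is a gain of −L dB): F_i = 10^(NF_i/10), G_i = 10^(G_i,dB/10)
  Stage 1: F_1 = 10^(2.80/10) = 1.905, G_1 = 10^(−2.80/10) = 0.5248
  Stage 2: F_2 = 10^(0.917/10) = 1.235, G_2 = 10^(18.6/10) = 72.44
  Stage 3: F_3 = 10^(3.14/10) = 2.061, G_3 = 10^(8.27/10) = 6.714
Friis cascade:
  F = 1.905 + (1.235 − 1)/0.5248 + (2.061 − 1)/38.02 = 2.381
NF = 10 log₁₀(2.381) = 3.77 dB

3.77 dB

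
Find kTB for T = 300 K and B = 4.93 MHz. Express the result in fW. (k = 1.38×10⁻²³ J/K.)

P_n = kTB = 1.38×10⁻²³ × 300 × 4.93×10⁶ = 2.04×10⁻¹⁴ W = 20.4 fW

20.4 fW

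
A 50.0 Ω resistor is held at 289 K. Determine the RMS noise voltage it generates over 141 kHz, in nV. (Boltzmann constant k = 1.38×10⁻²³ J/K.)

335 nV

V_n = √(4kTRB)
4kTRB = 4 × 1.38×10⁻²³ × 289 × 5.00×10¹ × 1.41×10⁵ = 1.12×10⁻¹³ V²
V_n = √(1.12×10⁻¹³) = 3.35×10⁻⁷ V = 335 nV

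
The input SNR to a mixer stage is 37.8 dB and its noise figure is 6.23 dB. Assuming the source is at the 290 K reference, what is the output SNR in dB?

31.57 dB

By definition F = SNR_in/SNR_out, so in dB: SNR_out = SNR_in − NF
SNR_out = 37.8 − 6.23 = 31.57 dB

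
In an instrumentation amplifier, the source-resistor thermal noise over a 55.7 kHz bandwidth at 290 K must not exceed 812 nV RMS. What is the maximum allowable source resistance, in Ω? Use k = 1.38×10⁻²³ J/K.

Johnson–Nyquist: V_n = √(4kTRB) ⇒ R = V_n² / (4kTB)
4kTB = 4 × 1.38×10⁻²³ × 290 × 5.57×10⁴ = 8.92×10⁻¹⁶
R = (8.12×10⁻⁷)² / 8.92×10⁻¹⁶ = 7.39×10² Ω = 739 Ω

739 Ω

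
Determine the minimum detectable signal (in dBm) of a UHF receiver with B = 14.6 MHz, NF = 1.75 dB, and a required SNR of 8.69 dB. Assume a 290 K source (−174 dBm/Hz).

−91.9 dBm

Sensitivity = −174 + 10 log₁₀(B) + NF + SNR_min
= −174 + 71.64 + 1.75 + 8.69
= −91.92 dBm → −91.9 dBm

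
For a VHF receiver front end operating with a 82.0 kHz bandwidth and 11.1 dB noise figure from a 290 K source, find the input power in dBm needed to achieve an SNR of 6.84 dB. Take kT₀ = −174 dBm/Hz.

−106.9 dBm

Sensitivity = −174 + 10 log₁₀(B) + NF + SNR_min
= −174 + 49.14 + 11.1 + 6.84
= −106.92 dBm → −106.9 dBm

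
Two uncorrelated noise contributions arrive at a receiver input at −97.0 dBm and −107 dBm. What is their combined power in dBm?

−96.6 dBm

Convert to linear, add, convert back:
P₁ = 2.00×10⁻¹³ W, P₂ = 2.00×10⁻¹⁴ W
P_tot = 2.19×10⁻¹³ W → 10 log₁₀(P_tot / 10⁻³) = −96.6 dBm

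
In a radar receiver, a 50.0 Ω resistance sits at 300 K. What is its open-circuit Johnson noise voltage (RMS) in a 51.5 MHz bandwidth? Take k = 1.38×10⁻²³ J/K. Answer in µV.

V_n = √(4kTRB)
4kTRB = 4 × 1.38×10⁻²³ × 300 × 5.00×10¹ × 5.15×10⁷ = 4.26×10⁻¹¹ V²
V_n = √(4.26×10⁻¹¹) = 6.53×10⁻⁶ V = 6.53 µV

6.53 µV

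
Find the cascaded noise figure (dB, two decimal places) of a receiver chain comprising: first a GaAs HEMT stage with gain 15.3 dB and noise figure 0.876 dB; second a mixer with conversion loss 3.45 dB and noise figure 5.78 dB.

Convert to linear (a loss of L dB is a gain of −L dB): F_i = 10^(NF_i/10), G_i = 10^(G_i,dB/10)
  Stage 1: F_1 = 10^(0.876/10) = 1.223, G_1 = 10^(15.3/10) = 33.88
  Stage 2: F_2 = 10^(5.78/10) = 3.784, G_2 = 10^(−3.45/10) = 0.4519
Friis cascade:
  F = 1.223 + (3.784 − 1)/33.88 = 1.306
NF = 10 log₁₀(1.306) = 1.16 dB

1.16 dB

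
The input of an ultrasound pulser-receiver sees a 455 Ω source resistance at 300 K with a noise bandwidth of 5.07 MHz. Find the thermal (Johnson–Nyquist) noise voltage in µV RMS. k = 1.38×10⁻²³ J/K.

6.18 µV

V_n = √(4kTRB)
4kTRB = 4 × 1.38×10⁻²³ × 300 × 4.55×10² × 5.07×10⁶ = 3.82×10⁻¹¹ V²
V_n = √(3.82×10⁻¹¹) = 6.18×10⁻⁶ V = 6.18 µV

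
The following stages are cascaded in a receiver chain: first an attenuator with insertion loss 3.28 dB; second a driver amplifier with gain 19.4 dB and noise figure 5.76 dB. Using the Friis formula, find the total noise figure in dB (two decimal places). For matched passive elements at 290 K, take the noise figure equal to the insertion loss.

Convert to linear (a loss of L dB is a gain of −L dB): F_i = 10^(NF_i/10), G_i = 10^(G_i,dB/10)
  Stage 1: F_1 = 10^(3.28/10) = 2.128, G_1 = 10^(−3.28/10) = 0.4699
  Stage 2: F_2 = 10^(5.76/10) = 3.767, G_2 = 10^(19.4/10) = 87.10
Friis cascade:
  F = 2.128 + (3.767 − 1)/0.4699 = 8.017
NF = 10 log₁₀(8.017) = 9.04 dB

9.04 dB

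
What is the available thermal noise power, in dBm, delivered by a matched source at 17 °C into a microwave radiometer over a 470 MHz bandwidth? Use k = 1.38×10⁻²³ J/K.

−87.3 dBm

T = 17 °C + 273.15 = 290.15 K
P_n = kTB = 1.38×10⁻²³ × 290.15 × 4.70×10⁸ = 1.88×10⁻¹² W
In dBm: 10 log₁₀(1.88×10⁻¹² / 10⁻³) = −87.3 dBm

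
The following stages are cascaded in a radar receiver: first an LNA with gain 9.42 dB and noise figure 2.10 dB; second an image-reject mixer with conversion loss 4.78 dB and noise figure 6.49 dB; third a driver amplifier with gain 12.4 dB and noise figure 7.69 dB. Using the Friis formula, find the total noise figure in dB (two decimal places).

Convert to linear (a loss of L dB is a gain of −L dB): F_i = 10^(NF_i/10), G_i = 10^(G_i,dB/10)
  Stage 1: F_1 = 10^(2.10/10) = 1.622, G_1 = 10^(9.42/10) = 8.750
  Stage 2: F_2 = 10^(6.49/10) = 4.457, G_2 = 10^(−4.78/10) = 0.3327
  Stage 3: F_3 = 10^(7.69/10) = 5.875, G_3 = 10^(12.4/10) = 17.38
Friis cascade:
  F = 1.622 + (4.457 − 1)/8.750 + (5.875 − 1)/2.911 = 3.692
NF = 10 log₁₀(3.692) = 5.67 dB

5.67 dB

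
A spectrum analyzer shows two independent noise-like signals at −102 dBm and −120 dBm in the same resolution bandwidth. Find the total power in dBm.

Convert to linear, add, convert back:
P₁ = 6.31×10⁻¹⁴ W, P₂ = 1.00×10⁻¹⁵ W
P_tot = 6.41×10⁻¹⁴ W → 10 log₁₀(P_tot / 10⁻³) = −101.9 dBm

−101.9 dBm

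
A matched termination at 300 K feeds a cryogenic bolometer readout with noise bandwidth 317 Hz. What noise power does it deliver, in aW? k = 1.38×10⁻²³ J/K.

1.31 aW

P_n = kTB = 1.38×10⁻²³ × 300 × 3.17×10² = 1.31×10⁻¹⁸ W = 1.31 aW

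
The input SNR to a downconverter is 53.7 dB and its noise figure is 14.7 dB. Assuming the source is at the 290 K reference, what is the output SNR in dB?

39.0 dB

By definition F = SNR_in/SNR_out, so in dB: SNR_out = SNR_in − NF
SNR_out = 53.7 − 14.7 = 39.0 dB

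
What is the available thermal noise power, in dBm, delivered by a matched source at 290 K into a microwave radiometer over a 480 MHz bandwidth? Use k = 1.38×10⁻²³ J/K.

−87.2 dBm

P_n = kTB = 1.38×10⁻²³ × 290 × 4.80×10⁸ = 1.92×10⁻¹² W
In dBm: 10 log₁₀(1.92×10⁻¹² / 10⁻³) = −87.2 dBm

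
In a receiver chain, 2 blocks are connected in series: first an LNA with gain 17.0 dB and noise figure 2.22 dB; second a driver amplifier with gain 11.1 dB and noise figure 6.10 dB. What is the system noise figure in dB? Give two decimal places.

Convert to linear (a loss of L dB is a gain of −L dB): F_i = 10^(NF_i/10), G_i = 10^(G_i,dB/10)
  Stage 1: F_1 = 10^(2.22/10) = 1.667, G_1 = 10^(17.0/10) = 50.12
  Stage 2: F_2 = 10^(6.10/10) = 4.074, G_2 = 10^(11.1/10) = 12.88
Friis cascade:
  F = 1.667 + (4.074 − 1)/50.12 = 1.729
NF = 10 log₁₀(1.729) = 2.38 dB

2.38 dB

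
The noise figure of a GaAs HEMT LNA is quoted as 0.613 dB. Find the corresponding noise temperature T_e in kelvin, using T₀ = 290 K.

44.0 K

F = 10^(0.613/10) = 1.1516
T_e = (F − 1)·T₀ = (1.1516 − 1) × 290 = 44.0 K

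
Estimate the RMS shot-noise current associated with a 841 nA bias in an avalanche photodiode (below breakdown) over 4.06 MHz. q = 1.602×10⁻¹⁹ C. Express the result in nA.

I_n = √(2qI·B)
2qI·B = 2 × 1.602×10⁻¹⁹ × 8.41×10⁻⁷ × 4.06×10⁶ = 1.09×10⁻¹⁸ A²
I_n = √(1.09×10⁻¹⁸) = 1.05×10⁻⁹ A = 1.05 nA

1.05 nA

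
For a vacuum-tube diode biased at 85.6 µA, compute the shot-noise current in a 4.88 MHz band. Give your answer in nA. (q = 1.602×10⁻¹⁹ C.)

I_n = √(2qI·B)
2qI·B = 2 × 1.602×10⁻¹⁹ × 8.56×10⁻⁵ × 4.88×10⁶ = 1.34×10⁻¹⁶ A²
I_n = √(1.34×10⁻¹⁶) = 1.16×10⁻⁸ A = 11.6 nA

11.6 nA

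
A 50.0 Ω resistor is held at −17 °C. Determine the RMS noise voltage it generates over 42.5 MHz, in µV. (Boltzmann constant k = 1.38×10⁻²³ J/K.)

T = −17 °C + 273.15 = 256.15 K
V_n = √(4kTRB)
4kTRB = 4 × 1.38×10⁻²³ × 256.15 × 5.00×10¹ × 4.25×10⁷ = 3.00×10⁻¹¹ V²
V_n = √(3.00×10⁻¹¹) = 5.48×10⁻⁶ V = 5.48 µV

5.48 µV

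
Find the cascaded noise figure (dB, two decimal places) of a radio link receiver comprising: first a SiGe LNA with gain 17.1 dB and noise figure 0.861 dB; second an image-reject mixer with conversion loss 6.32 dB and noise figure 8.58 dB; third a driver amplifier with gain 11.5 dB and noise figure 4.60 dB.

Convert to linear (a loss of L dB is a gain of −L dB): F_i = 10^(NF_i/10), G_i = 10^(G_i,dB/10)
  Stage 1: F_1 = 10^(0.861/10) = 1.219, G_1 = 10^(17.1/10) = 51.29
  Stage 2: F_2 = 10^(8.58/10) = 7.211, G_2 = 10^(−6.32/10) = 0.2333
  Stage 3: F_3 = 10^(4.60/10) = 2.884, G_3 = 10^(11.5/10) = 14.13
Friis cascade:
  F = 1.219 + (7.211 − 1)/51.29 + (2.884 − 1)/11.97 = 1.498
NF = 10 log₁₀(1.498) = 1.75 dB

1.75 dB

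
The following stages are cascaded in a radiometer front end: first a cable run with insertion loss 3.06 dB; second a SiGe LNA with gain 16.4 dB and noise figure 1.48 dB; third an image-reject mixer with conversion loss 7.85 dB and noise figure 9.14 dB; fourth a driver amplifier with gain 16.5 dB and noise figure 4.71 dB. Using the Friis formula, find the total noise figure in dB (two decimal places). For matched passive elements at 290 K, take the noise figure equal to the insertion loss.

Convert to linear (a loss of L dB is a gain of −L dB): F_i = 10^(NF_i/10), G_i = 10^(G_i,dB/10)
  Stage 1: F_1 = 10^(3.06/10) = 2.023, G_1 = 10^(−3.06/10) = 0.4943
  Stage 2: F_2 = 10^(1.48/10) = 1.406, G_2 = 10^(16.4/10) = 43.65
  Stage 3: F_3 = 10^(9.14/10) = 8.204, G_3 = 10^(−7.85/10) = 0.1641
  Stage 4: F_4 = 10^(4.71/10) = 2.958, G_4 = 10^(16.5/10) = 44.67
Friis cascade:
  F = 2.023 + (1.406 − 1)/0.4943 + (8.204 − 1)/21.58 + (2.958 − 1)/3.540 = 3.731
NF = 10 log₁₀(3.731) = 5.72 dB

5.72 dB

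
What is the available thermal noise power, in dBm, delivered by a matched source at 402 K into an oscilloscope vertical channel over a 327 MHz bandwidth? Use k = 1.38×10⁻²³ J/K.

P_n = kTB = 1.38×10⁻²³ × 402 × 3.27×10⁸ = 1.81×10⁻¹² W
In dBm: 10 log₁₀(1.81×10⁻¹² / 10⁻³) = −87.4 dBm

−87.4 dBm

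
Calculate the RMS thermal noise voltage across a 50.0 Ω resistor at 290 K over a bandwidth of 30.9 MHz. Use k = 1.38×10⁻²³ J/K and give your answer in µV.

4.97 µV

V_n = √(4kTRB)
4kTRB = 4 × 1.38×10⁻²³ × 290 × 5.00×10¹ × 3.09×10⁷ = 2.47×10⁻¹¹ V²
V_n = √(2.47×10⁻¹¹) = 4.97×10⁻⁶ V = 4.97 µV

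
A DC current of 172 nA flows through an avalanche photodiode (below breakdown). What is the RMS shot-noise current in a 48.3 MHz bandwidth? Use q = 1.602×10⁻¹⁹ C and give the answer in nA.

I_n = √(2qI·B)
2qI·B = 2 × 1.602×10⁻¹⁹ × 1.72×10⁻⁷ × 4.83×10⁷ = 2.66×10⁻¹⁸ A²
I_n = √(2.66×10⁻¹⁸) = 1.63×10⁻⁹ A = 1.63 nA

1.63 nA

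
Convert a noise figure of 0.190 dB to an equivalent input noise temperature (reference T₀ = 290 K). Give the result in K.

13.0 K

F = 10^(0.190/10) = 1.04472
T_e = (F − 1)·T₀ = (1.04472 − 1) × 290 = 13.0 K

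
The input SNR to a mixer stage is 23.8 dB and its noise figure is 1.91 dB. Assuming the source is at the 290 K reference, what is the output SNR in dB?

By definition F = SNR_in/SNR_out, so in dB: SNR_out = SNR_in − NF
SNR_out = 23.8 − 1.91 = 21.89 dB

21.89 dB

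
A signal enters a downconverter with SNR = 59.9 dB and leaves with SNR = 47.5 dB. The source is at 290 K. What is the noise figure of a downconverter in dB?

NF (dB) = SNR_in(dB) − SNR_out(dB) when the source is at T₀
NF = 59.9 − 47.5 = 12.4 dB

12.4 dB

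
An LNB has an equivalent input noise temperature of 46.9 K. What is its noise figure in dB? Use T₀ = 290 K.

F = 1 + T_e/T₀ = 1 + 46.9/290 = 1.16172
NF = 10 log₁₀(1.16172) = 0.651 dB

0.651 dB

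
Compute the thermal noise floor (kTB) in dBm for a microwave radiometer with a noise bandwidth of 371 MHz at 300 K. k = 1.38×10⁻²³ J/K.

P_n = kTB = 1.38×10⁻²³ × 300 × 3.71×10⁸ = 1.54×10⁻¹² W
In dBm: 10 log₁₀(1.54×10⁻¹² / 10⁻³) = −88.1 dBm

−88.1 dBm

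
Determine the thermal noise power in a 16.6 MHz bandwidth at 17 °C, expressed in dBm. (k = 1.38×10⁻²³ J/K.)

T = 17 °C + 273.15 = 290.15 K
P_n = kTB = 1.38×10⁻²³ × 290.15 × 1.66×10⁷ = 6.65×10⁻¹⁴ W
In dBm: 10 log₁₀(6.65×10⁻¹⁴ / 10⁻³) = −101.8 dBm

−101.8 dBm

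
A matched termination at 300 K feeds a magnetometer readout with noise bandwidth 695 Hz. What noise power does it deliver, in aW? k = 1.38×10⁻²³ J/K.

2.88 aW

P_n = kTB = 1.38×10⁻²³ × 300 × 6.95×10² = 2.88×10⁻¹⁸ W = 2.88 aW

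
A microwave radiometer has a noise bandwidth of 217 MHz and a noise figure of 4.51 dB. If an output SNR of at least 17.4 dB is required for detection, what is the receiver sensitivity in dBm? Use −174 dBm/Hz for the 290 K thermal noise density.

Sensitivity = −174 + 10 log₁₀(B) + NF + SNR_min
= −174 + 83.36 + 4.51 + 17.4
= −68.73 dBm → −68.7 dBm

−68.7 dBm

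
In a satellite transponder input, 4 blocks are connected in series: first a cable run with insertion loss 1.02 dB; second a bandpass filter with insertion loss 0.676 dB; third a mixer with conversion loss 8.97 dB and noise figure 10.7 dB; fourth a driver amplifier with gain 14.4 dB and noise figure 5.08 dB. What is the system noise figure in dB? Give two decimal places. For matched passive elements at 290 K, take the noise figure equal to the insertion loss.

Convert to linear (a loss of L dB is a gain of −L dB): F_i = 10^(NF_i/10), G_i = 10^(G_i,dB/10)
  Stage 1: F_1 = 10^(1.02/10) = 1.265, G_1 = 10^(−1.02/10) = 0.7907
  Stage 2: F_2 = 10^(0.676/10) = 1.168, G_2 = 10^(−0.676/10) = 0.8559
  Stage 3: F_3 = 10^(10.7/10) = 11.75, G_3 = 10^(−8.97/10) = 0.1268
  Stage 4: F_4 = 10^(5.08/10) = 3.221, G_4 = 10^(14.4/10) = 27.54
Friis cascade:
  F = 1.265 + (1.168 − 1)/0.7907 + (11.75 − 1)/0.6767 + (3.221 − 1)/0.08578 = 43.25
NF = 10 log₁₀(43.25) = 16.36 dB

16.36 dB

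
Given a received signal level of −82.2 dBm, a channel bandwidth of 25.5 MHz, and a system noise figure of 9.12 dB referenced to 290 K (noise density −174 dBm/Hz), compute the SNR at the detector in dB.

Noise floor: N = −174 + 10 log₁₀(B) + NF
10 log₁₀(2.55×10⁷) = 74.07 dB
N = −174 + 74.07 + 9.12 = −90.81 dBm
SNR = P_sig − N = −82.2 − (−90.81) = 8.61 dB → 8.6 dB

8.6 dB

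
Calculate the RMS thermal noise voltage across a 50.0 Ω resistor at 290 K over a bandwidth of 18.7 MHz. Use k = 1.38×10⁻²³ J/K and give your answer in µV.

3.87 µV

V_n = √(4kTRB)
4kTRB = 4 × 1.38×10⁻²³ × 290 × 5.00×10¹ × 1.87×10⁷ = 1.50×10⁻¹¹ V²
V_n = √(1.50×10⁻¹¹) = 3.87×10⁻⁶ V = 3.87 µV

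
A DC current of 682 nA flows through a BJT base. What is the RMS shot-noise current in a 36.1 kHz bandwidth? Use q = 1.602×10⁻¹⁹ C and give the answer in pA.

I_n = √(2qI·B)
2qI·B = 2 × 1.602×10⁻¹⁹ × 6.82×10⁻⁷ × 3.61×10⁴ = 7.89×10⁻²¹ A²
I_n = √(7.89×10⁻²¹) = 8.88×10⁻¹¹ A = 88.8 pA

88.8 pA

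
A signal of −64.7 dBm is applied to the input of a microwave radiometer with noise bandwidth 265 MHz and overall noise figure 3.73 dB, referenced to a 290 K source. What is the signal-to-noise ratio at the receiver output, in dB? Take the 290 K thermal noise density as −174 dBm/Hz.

Noise floor: N = −174 + 10 log₁₀(B) + NF
10 log₁₀(2.65×10⁸) = 84.23 dB
N = −174 + 84.23 + 3.73 = −86.04 dBm
SNR = P_sig − N = −64.7 − (−86.04) = 21.34 dB → 21.3 dB

21.3 dB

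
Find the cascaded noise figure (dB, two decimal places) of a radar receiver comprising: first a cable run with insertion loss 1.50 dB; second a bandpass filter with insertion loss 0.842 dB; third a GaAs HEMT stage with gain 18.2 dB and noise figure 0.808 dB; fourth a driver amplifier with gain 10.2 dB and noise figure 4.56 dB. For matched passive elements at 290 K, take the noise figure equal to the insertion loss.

Convert to linear (a loss of L dB is a gain of −L dB): F_i = 10^(NF_i/10), G_i = 10^(G_i,dB/10)
  Stage 1: F_1 = 10^(1.50/10) = 1.413, G_1 = 10^(−1.50/10) = 0.7079
  Stage 2: F_2 = 10^(0.842/10) = 1.214, G_2 = 10^(−0.842/10) = 0.8238
  Stage 3: F_3 = 10^(0.808/10) = 1.204, G_3 = 10^(18.2/10) = 66.07
  Stage 4: F_4 = 10^(4.56/10) = 2.858, G_4 = 10^(10.2/10) = 10.47
Friis cascade:
  F = 1.413 + (1.214 − 1)/0.7079 + (1.204 − 1)/0.5832 + (2.858 − 1)/38.53 = 2.114
NF = 10 log₁₀(2.114) = 3.25 dB

3.25 dB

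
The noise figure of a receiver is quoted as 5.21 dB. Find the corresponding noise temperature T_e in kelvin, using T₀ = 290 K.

672 K

F = 10^(5.21/10) = 3.31894
T_e = (F − 1)·T₀ = (3.31894 − 1) × 290 = 672 K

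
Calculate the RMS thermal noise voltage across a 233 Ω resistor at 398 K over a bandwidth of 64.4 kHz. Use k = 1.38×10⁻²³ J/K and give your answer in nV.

574 nV

V_n = √(4kTRB)
4kTRB = 4 × 1.38×10⁻²³ × 398 × 2.33×10² × 6.44×10⁴ = 3.30×10⁻¹³ V²
V_n = √(3.30×10⁻¹³) = 5.74×10⁻⁷ V = 574 nV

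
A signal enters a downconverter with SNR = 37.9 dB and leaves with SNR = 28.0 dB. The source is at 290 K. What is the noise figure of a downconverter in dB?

NF (dB) = SNR_in(dB) − SNR_out(dB) when the source is at T₀
NF = 37.9 − 28.0 = 9.9 dB

9.9 dB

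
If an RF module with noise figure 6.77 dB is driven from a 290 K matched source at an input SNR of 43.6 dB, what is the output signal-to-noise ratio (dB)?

36.83 dB

By definition F = SNR_in/SNR_out, so in dB: SNR_out = SNR_in − NF
SNR_out = 43.6 − 6.77 = 36.83 dB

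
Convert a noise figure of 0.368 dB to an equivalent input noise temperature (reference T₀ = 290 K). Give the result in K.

25.6 K

F = 10^(0.368/10) = 1.08843
T_e = (F − 1)·T₀ = (1.08843 − 1) × 290 = 25.6 K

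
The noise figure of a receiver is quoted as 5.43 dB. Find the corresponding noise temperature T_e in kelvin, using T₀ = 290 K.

F = 10^(5.43/10) = 3.4914
T_e = (F − 1)·T₀ = (3.4914 − 1) × 290 = 723 K

723 K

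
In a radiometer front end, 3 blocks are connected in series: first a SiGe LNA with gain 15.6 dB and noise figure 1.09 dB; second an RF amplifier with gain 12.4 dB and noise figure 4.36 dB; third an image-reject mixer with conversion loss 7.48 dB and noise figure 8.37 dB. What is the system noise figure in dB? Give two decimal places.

1.28 dB

Convert to linear (a loss of L dB is a gain of −L dB): F_i = 10^(NF_i/10), G_i = 10^(G_i,dB/10)
  Stage 1: F_1 = 10^(1.09/10) = 1.285, G_1 = 10^(15.6/10) = 36.31
  Stage 2: F_2 = 10^(4.36/10) = 2.729, G_2 = 10^(12.4/10) = 17.38
  Stage 3: F_3 = 10^(8.37/10) = 6.871, G_3 = 10^(−7.48/10) = 0.1786
Friis cascade:
  F = 1.285 + (2.729 − 1)/36.31 + (6.871 − 1)/631.0 = 1.342
NF = 10 log₁₀(1.342) = 1.28 dB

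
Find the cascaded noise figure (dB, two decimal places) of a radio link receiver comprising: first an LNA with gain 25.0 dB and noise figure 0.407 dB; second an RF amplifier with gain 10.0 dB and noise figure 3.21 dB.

0.42 dB

Convert to linear (a loss of L dB is a gain of −L dB): F_i = 10^(NF_i/10), G_i = 10^(G_i,dB/10)
  Stage 1: F_1 = 10^(0.407/10) = 1.098, G_1 = 10^(25.0/10) = 316.2
  Stage 2: F_2 = 10^(3.21/10) = 2.094, G_2 = 10^(10.0/10) = 10.00
Friis cascade:
  F = 1.098 + (2.094 − 1)/316.2 = 1.102
NF = 10 log₁₀(1.102) = 0.42 dB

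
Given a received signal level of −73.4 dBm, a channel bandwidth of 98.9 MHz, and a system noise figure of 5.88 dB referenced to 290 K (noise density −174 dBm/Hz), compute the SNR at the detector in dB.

Noise floor: N = −174 + 10 log₁₀(B) + NF
10 log₁₀(9.89×10⁷) = 79.95 dB
N = −174 + 79.95 + 5.88 = −88.17 dBm
SNR = P_sig − N = −73.4 − (−88.17) = 14.77 dB → 14.8 dB

14.8 dB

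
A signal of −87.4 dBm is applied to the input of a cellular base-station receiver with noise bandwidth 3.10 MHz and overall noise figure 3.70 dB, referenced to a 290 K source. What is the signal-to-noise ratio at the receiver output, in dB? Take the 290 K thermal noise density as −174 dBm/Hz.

Noise floor: N = −174 + 10 log₁₀(B) + NF
10 log₁₀(3.10×10⁶) = 64.91 dB
N = −174 + 64.91 + 3.70 = −105.39 dBm
SNR = P_sig − N = −87.4 − (−105.39) = 17.99 dB → 18.0 dB

18.0 dB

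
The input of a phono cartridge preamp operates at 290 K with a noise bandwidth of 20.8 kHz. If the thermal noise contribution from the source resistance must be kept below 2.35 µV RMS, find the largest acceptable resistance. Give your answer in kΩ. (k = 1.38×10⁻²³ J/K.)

16.6 kΩ

Johnson–Nyquist: V_n = √(4kTRB) ⇒ R = V_n² / (4kTB)
4kTB = 4 × 1.38×10⁻²³ × 290 × 2.08×10⁴ = 3.33×10⁻¹⁶
R = (2.35×10⁻⁶)² / 3.33×10⁻¹⁶ = 1.66×10⁴ Ω = 16.6 kΩ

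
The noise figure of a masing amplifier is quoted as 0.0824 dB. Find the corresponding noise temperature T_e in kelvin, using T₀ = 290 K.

F = 10^(0.0824/10) = 1.01915
T_e = (F − 1)·T₀ = (1.01915 − 1) × 290 = 5.55 K

5.55 K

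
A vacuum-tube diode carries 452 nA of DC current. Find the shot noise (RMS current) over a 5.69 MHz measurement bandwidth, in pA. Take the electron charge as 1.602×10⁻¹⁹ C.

908 pA

I_n = √(2qI·B)
2qI·B = 2 × 1.602×10⁻¹⁹ × 4.52×10⁻⁷ × 5.69×10⁶ = 8.24×10⁻¹⁹ A²
I_n = √(8.24×10⁻¹⁹) = 9.08×10⁻¹⁰ A = 908 pA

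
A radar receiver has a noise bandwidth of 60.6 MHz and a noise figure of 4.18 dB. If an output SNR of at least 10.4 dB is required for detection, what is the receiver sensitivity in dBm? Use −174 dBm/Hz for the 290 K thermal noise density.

−81.6 dBm

Sensitivity = −174 + 10 log₁₀(B) + NF + SNR_min
= −174 + 77.82 + 4.18 + 10.4
= −81.60 dBm → −81.6 dBm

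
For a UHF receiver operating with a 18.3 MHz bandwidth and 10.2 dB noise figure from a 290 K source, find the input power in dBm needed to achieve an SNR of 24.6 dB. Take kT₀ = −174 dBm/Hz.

−66.6 dBm

Sensitivity = −174 + 10 log₁₀(B) + NF + SNR_min
= −174 + 72.62 + 10.2 + 24.6
= −66.58 dBm → −66.6 dBm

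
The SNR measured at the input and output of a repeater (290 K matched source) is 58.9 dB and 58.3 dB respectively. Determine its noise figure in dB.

NF (dB) = SNR_in(dB) − SNR_out(dB) when the source is at T₀
NF = 58.9 − 58.3 = 0.6 dB

0.6 dB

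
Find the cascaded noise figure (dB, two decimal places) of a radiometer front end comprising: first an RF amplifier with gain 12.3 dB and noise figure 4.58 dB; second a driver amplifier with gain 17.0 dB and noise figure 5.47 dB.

Convert to linear (a loss of L dB is a gain of −L dB): F_i = 10^(NF_i/10), G_i = 10^(G_i,dB/10)
  Stage 1: F_1 = 10^(4.58/10) = 2.871, G_1 = 10^(12.3/10) = 16.98
  Stage 2: F_2 = 10^(5.47/10) = 3.524, G_2 = 10^(17.0/10) = 50.12
Friis cascade:
  F = 2.871 + (3.524 − 1)/16.98 = 3.019
NF = 10 log₁₀(3.019) = 4.80 dB

4.80 dB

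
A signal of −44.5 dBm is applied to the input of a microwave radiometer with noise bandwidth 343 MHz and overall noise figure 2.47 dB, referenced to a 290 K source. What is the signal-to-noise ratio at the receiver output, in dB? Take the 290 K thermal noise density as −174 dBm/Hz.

Noise floor: N = −174 + 10 log₁₀(B) + NF
10 log₁₀(3.43×10⁸) = 85.35 dB
N = −174 + 85.35 + 2.47 = −86.18 dBm
SNR = P_sig − N = −44.5 − (−86.18) = 41.68 dB → 41.7 dB

41.7 dB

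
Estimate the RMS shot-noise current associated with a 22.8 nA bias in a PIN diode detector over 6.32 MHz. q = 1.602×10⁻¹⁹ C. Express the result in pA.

I_n = √(2qI·B)
2qI·B = 2 × 1.602×10⁻¹⁹ × 2.28×10⁻⁸ × 6.32×10⁶ = 4.62×10⁻²⁰ A²
I_n = √(4.62×10⁻²⁰) = 2.15×10⁻¹⁰ A = 215 pA

215 pA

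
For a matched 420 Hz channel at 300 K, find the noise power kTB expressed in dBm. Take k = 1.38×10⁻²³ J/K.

P_n = kTB = 1.38×10⁻²³ × 300 × 4.20×10² = 1.74×10⁻¹⁸ W
In dBm: 10 log₁₀(1.74×10⁻¹⁸ / 10⁻³) = −147.6 dBm

−147.6 dBm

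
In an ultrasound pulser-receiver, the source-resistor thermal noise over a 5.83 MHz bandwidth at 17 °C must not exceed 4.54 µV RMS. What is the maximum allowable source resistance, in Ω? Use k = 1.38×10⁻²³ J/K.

T = 17 °C + 273.15 = 290.15 K
Johnson–Nyquist: V_n = √(4kTRB) ⇒ R = V_n² / (4kTB)
4kTB = 4 × 1.38×10⁻²³ × 290.15 × 5.83×10⁶ = 9.34×10⁻¹⁴
R = (4.54×10⁻⁶)² / 9.34×10⁻¹⁴ = 2.21×10² Ω = 221 Ω

221 Ω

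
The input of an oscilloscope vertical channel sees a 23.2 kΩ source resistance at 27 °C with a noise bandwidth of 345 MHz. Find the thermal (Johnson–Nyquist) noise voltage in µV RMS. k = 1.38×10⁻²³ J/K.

364 µV

T = 27 °C + 273.15 = 300.15 K
V_n = √(4kTRB)
4kTRB = 4 × 1.38×10⁻²³ × 300.15 × 2.32×10⁴ × 3.45×10⁸ = 1.33×10⁻⁷ V²
V_n = √(1.33×10⁻⁷) = 3.64×10⁻⁴ V = 364 µV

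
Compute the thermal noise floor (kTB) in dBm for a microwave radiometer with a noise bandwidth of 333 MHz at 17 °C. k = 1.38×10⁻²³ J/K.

−88.8 dBm

T = 17 °C + 273.15 = 290.15 K
P_n = kTB = 1.38×10⁻²³ × 290.15 × 3.33×10⁸ = 1.33×10⁻¹² W
In dBm: 10 log₁₀(1.33×10⁻¹² / 10⁻³) = −88.8 dBm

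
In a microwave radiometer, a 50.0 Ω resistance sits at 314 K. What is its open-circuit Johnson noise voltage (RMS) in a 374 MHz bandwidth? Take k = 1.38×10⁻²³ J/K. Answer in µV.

18.0 µV

V_n = √(4kTRB)
4kTRB = 4 × 1.38×10⁻²³ × 314 × 5.00×10¹ × 3.74×10⁸ = 3.24×10⁻¹⁰ V²
V_n = √(3.24×10⁻¹⁰) = 1.80×10⁻⁵ V = 18.0 µV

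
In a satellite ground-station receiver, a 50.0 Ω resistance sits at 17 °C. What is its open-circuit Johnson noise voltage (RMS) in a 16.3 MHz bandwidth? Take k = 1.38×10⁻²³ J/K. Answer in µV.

3.61 µV

T = 17 °C + 273.15 = 290.15 K
V_n = √(4kTRB)
4kTRB = 4 × 1.38×10⁻²³ × 290.15 × 5.00×10¹ × 1.63×10⁷ = 1.31×10⁻¹¹ V²
V_n = √(1.31×10⁻¹¹) = 3.61×10⁻⁶ V = 3.61 µV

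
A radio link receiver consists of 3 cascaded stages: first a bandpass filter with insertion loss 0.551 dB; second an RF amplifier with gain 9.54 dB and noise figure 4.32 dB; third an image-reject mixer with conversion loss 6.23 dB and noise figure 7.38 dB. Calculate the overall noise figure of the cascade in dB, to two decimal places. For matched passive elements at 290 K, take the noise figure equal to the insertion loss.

5.60 dB

Convert to linear (a loss of L dB is a gain of −L dB): F_i = 10^(NF_i/10), G_i = 10^(G_i,dB/10)
  Stage 1: F_1 = 10^(0.551/10) = 1.135, G_1 = 10^(−0.551/10) = 0.8808
  Stage 2: F_2 = 10^(4.32/10) = 2.704, G_2 = 10^(9.54/10) = 8.995
  Stage 3: F_3 = 10^(7.38/10) = 5.470, G_3 = 10^(−6.23/10) = 0.2382
Friis cascade:
  F = 1.135 + (2.704 − 1)/0.8808 + (5.470 − 1)/7.923 = 3.634
NF = 10 log₁₀(3.634) = 5.60 dB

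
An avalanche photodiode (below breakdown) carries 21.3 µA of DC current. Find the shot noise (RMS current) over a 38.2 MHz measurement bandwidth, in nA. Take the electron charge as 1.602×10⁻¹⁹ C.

I_n = √(2qI·B)
2qI·B = 2 × 1.602×10⁻¹⁹ × 2.13×10⁻⁵ × 3.82×10⁷ = 2.61×10⁻¹⁶ A²
I_n = √(2.61×10⁻¹⁶) = 1.61×10⁻⁸ A = 16.1 nA

16.1 nA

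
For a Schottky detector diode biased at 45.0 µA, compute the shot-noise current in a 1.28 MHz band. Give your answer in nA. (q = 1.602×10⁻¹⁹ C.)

4.30 nA

I_n = √(2qI·B)
2qI·B = 2 × 1.602×10⁻¹⁹ × 4.50×10⁻⁵ × 1.28×10⁶ = 1.85×10⁻¹⁷ A²
I_n = √(1.85×10⁻¹⁷) = 4.30×10⁻⁹ A = 4.30 nA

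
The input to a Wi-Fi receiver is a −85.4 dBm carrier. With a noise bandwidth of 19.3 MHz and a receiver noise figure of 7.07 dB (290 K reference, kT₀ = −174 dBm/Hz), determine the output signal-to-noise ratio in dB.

Noise floor: N = −174 + 10 log₁₀(B) + NF
10 log₁₀(1.93×10⁷) = 72.86 dB
N = −174 + 72.86 + 7.07 = −94.07 dBm
SNR = P_sig − N = −85.4 − (−94.07) = 8.67 dB → 8.7 dB

8.7 dB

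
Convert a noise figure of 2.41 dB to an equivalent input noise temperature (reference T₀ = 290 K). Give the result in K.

F = 10^(2.41/10) = 1.74181
T_e = (F − 1)·T₀ = (1.74181 − 1) × 290 = 215 K

215 K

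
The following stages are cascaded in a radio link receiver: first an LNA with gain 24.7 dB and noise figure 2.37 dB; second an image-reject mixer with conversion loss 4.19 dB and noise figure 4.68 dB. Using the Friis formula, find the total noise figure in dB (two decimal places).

2.39 dB

Convert to linear (a loss of L dB is a gain of −L dB): F_i = 10^(NF_i/10), G_i = 10^(G_i,dB/10)
  Stage 1: F_1 = 10^(2.37/10) = 1.726, G_1 = 10^(24.7/10) = 295.1
  Stage 2: F_2 = 10^(4.68/10) = 2.938, G_2 = 10^(−4.19/10) = 0.3811
Friis cascade:
  F = 1.726 + (2.938 − 1)/295.1 = 1.732
NF = 10 log₁₀(1.732) = 2.39 dB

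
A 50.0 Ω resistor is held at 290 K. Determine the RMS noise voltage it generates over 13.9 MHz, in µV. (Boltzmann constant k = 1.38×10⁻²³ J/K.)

3.34 µV

V_n = √(4kTRB)
4kTRB = 4 × 1.38×10⁻²³ × 290 × 5.00×10¹ × 1.39×10⁷ = 1.11×10⁻¹¹ V²
V_n = √(1.11×10⁻¹¹) = 3.34×10⁻⁶ V = 3.34 µV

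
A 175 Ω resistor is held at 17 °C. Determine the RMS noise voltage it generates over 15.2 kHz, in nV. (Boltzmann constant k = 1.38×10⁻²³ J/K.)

T = 17 °C + 273.15 = 290.15 K
V_n = √(4kTRB)
4kTRB = 4 × 1.38×10⁻²³ × 290.15 × 1.75×10² × 1.52×10⁴ = 4.26×10⁻¹⁴ V²
V_n = √(4.26×10⁻¹⁴) = 2.06×10⁻⁷ V = 206 nV

206 nV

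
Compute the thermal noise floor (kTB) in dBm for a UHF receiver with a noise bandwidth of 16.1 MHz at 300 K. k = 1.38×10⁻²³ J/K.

−101.8 dBm

P_n = kTB = 1.38×10⁻²³ × 300 × 1.61×10⁷ = 6.67×10⁻¹⁴ W
In dBm: 10 log₁₀(6.67×10⁻¹⁴ / 10⁻³) = −101.8 dBm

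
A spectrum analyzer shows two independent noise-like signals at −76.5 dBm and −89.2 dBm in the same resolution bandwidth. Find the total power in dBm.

−76.3 dBm

Convert to linear, add, convert back:
P₁ = 2.24×10⁻¹¹ W, P₂ = 1.20×10⁻¹² W
P_tot = 2.36×10⁻¹¹ W → 10 log₁₀(P_tot / 10⁻³) = −76.3 dBm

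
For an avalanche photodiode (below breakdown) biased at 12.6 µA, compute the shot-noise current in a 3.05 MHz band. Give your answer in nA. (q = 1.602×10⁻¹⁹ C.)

I_n = √(2qI·B)
2qI·B = 2 × 1.602×10⁻¹⁹ × 1.26×10⁻⁵ × 3.05×10⁶ = 1.23×10⁻¹⁷ A²
I_n = √(1.23×10⁻¹⁷) = 3.51×10⁻⁹ A = 3.51 nA

3.51 nA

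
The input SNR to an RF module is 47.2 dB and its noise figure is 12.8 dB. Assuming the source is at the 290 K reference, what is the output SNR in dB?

By definition F = SNR_in/SNR_out, so in dB: SNR_out = SNR_in − NF
SNR_out = 47.2 − 12.8 = 34.4 dB

34.4 dB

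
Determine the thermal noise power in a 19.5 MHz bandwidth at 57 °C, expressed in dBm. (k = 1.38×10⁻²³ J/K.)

T = 57 °C + 273.15 = 330.15 K
P_n = kTB = 1.38×10⁻²³ × 330.15 × 1.95×10⁷ = 8.88×10⁻¹⁴ W
In dBm: 10 log₁₀(8.88×10⁻¹⁴ / 10⁻³) = −100.5 dBm

−100.5 dBm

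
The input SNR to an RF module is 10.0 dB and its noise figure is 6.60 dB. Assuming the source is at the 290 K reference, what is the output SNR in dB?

By definition F = SNR_in/SNR_out, so in dB: SNR_out = SNR_in − NF
SNR_out = 10.0 − 6.60 = 3.40 dB

3.40 dB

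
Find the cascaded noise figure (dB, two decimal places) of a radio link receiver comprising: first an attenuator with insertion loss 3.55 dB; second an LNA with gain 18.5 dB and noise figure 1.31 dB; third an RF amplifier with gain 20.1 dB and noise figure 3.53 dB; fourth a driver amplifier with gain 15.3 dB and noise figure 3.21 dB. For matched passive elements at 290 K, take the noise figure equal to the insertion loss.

4.92 dB

Convert to linear (a loss of L dB is a gain of −L dB): F_i = 10^(NF_i/10), G_i = 10^(G_i,dB/10)
  Stage 1: F_1 = 10^(3.55/10) = 2.265, G_1 = 10^(−3.55/10) = 0.4416
  Stage 2: F_2 = 10^(1.31/10) = 1.352, G_2 = 10^(18.5/10) = 70.79
  Stage 3: F_3 = 10^(3.53/10) = 2.254, G_3 = 10^(20.1/10) = 102.3
  Stage 4: F_4 = 10^(3.21/10) = 2.094, G_4 = 10^(15.3/10) = 33.88
Friis cascade:
  F = 2.265 + (1.352 − 1)/0.4416 + (2.254 − 1)/31.26 + (2.094 − 1)/3199 = 3.102
NF = 10 log₁₀(3.102) = 4.92 dB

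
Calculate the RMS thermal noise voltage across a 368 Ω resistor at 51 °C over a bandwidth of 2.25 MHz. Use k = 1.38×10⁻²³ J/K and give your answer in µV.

3.85 µV

T = 51 °C + 273.15 = 324.15 K
V_n = √(4kTRB)
4kTRB = 4 × 1.38×10⁻²³ × 324.15 × 3.68×10² × 2.25×10⁶ = 1.48×10⁻¹¹ V²
V_n = √(1.48×10⁻¹¹) = 3.85×10⁻⁶ V = 3.85 µV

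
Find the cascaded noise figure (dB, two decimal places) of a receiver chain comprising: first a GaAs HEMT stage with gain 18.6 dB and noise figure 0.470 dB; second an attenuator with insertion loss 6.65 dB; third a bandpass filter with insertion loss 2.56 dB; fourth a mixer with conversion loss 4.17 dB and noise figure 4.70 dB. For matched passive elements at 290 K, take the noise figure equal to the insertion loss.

Convert to linear (a loss of L dB is a gain of −L dB): F_i = 10^(NF_i/10), G_i = 10^(G_i,dB/10)
  Stage 1: F_1 = 10^(0.470/10) = 1.114, G_1 = 10^(18.6/10) = 72.44
  Stage 2: F_2 = 10^(6.65/10) = 4.624, G_2 = 10^(−6.65/10) = 0.2163
  Stage 3: F_3 = 10^(2.56/10) = 1.803, G_3 = 10^(−2.56/10) = 0.5546
  Stage 4: F_4 = 10^(4.70/10) = 2.951, G_4 = 10^(−4.17/10) = 0.3828
Friis cascade:
  F = 1.114 + (4.624 − 1)/72.44 + (1.803 − 1)/15.67 + (2.951 − 1)/8.690 = 1.440
NF = 10 log₁₀(1.440) = 1.58 dB

1.58 dB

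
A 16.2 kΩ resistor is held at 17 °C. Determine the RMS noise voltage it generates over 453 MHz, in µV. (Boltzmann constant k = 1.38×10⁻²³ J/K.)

T = 17 °C + 273.15 = 290.15 K
V_n = √(4kTRB)
4kTRB = 4 × 1.38×10⁻²³ × 290.15 × 1.62×10⁴ × 4.53×10⁸ = 1.18×10⁻⁷ V²
V_n = √(1.18×10⁻⁷) = 3.43×10⁻⁴ V = 343 µV

343 µV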